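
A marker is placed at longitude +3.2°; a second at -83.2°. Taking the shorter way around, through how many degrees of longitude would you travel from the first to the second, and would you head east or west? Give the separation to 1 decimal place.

Raw difference: -83.2 − 3.2 = -86.4°.
Normalise into (−180°, 180°]: -86.4° stays -86.4°.
Negative ⇒ the second point lies to the west; separation 86.4°.

86.4° west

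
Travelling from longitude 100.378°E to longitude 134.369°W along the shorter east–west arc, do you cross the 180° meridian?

Yes

Naïve |-134.369 − 100.378| = 234.747° > 180°, so the shorter arc goes the other way round — across 180°.
Signed shortest Δλ = ((-134.369 − 100.378 + 180) mod 360) − 180 = 125.253°.
Going east by 125.253° from +100.378° passes through 180° before reaching -134.369°.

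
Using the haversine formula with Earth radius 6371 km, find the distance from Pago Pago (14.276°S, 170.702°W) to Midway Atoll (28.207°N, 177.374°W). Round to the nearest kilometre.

Δλ = -177.374 − -170.702 = -6.672°.
Δφ = 28.207 − -14.276 = 42.483°.
a = sin²(Δφ/2) + cos φ₁ · cos φ₂ · sin²(Δλ/2) = 0.134153.
c = 2·atan2(√a, √(1−a)) = 0.74999 rad → d = 6371·c ≈ 4778.20 km.

4778 km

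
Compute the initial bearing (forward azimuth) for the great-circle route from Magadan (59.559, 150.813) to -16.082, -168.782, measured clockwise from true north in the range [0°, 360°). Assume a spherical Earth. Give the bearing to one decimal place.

141.1°

Δλ = -168.782 − 150.813 = -319.595°; wrapped into (−180°, 180°]: 40.405°.
θ = atan2( sin Δλ · cos φ₂ , cos φ₁ · sin φ₂ − sin φ₁ · cos φ₂ · cos Δλ )
  = atan2(0.62282, -0.77117) = 141.075° → normalised to [0°, 360°): 141.075°.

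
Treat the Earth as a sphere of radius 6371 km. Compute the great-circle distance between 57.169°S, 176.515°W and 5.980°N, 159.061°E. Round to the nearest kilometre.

Δλ = 159.061 − -176.515 = 335.576°; wrapped into (−180°, 180°]: -24.424°.
Δφ = 5.980 − -57.169 = 63.149°.
a = sin²(Δφ/2) + cos φ₁ · cos φ₂ · sin²(Δλ/2) = 0.298291.
c = 2·atan2(√a, √(1−a)) = 1.15555 rad → d = 6371·c ≈ 7361.99 km.

7362 km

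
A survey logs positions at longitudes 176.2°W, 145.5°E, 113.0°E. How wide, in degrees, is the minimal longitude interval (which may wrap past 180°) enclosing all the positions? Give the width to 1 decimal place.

70.8°

Sort the longitudes: -176.2°, +113.0°, +145.5°.
Eastward gaps between consecutive values (wrapping around): 289.2°, 32.5°, 38.3°.
Largest gap = 289.2° ⇒ minimal covering band is its complement: 360° − 289.2° = 70.8°.
Band runs from +113.0° eastward to -176.2°, crossing the antimeridian.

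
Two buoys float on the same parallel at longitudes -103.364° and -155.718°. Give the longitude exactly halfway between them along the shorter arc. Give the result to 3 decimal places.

-129.541°

Signed shortest Δλ from -103.364° to -155.718° is -52.354°.
Midpoint longitude = -103.364° + (-52.354°)/2 = -103.364° − 26.177° = -129.541°.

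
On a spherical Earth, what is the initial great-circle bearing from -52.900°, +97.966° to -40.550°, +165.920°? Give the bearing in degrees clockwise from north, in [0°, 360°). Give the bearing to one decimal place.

103.2°

Δλ = 165.920 − 97.966 = 67.954°.
θ = atan2( sin Δλ · cos φ₂ , cos φ₁ · sin φ₂ − sin φ₁ · cos φ₂ · cos Δλ )
  = atan2(0.70428, -0.16468) = 103.161° → normalised to [0°, 360°): 103.161°.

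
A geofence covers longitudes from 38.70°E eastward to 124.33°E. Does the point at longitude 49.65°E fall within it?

Yes

Band width going east from +38.70° to +124.33°: ((124.33 − 38.70) mod 360) = 85.63°.
Offset of +49.65° east of the west edge: ((49.65 − 38.70) mod 360) = 10.95°.
10.95° ≤ 85.63° ⇒ inside.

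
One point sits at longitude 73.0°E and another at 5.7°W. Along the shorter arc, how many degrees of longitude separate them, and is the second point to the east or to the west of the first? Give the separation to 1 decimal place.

78.7° west

Raw difference: -5.7 − 73.0 = -78.7°.
Normalise into (−180°, 180°]: -78.7° stays -78.7°.
Negative ⇒ the second point lies to the west; separation 78.7°.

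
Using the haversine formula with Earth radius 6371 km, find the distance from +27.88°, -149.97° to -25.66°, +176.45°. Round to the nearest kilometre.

Δλ = 176.45 − -149.97 = 326.42°; wrapped into (−180°, 180°]: -33.58°.
Δφ = -25.66 − 27.88 = -53.54°.
a = sin²(Δφ/2) + cos φ₁ · cos φ₂ · sin²(Δλ/2) = 0.269353.
c = 2·atan2(√a, √(1−a)) = 1.09134 rad → d = 6371·c ≈ 6952.94 km.

6953 km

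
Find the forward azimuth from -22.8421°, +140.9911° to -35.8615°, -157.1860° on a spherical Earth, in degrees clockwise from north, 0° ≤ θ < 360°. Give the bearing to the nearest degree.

Δλ = -157.1860 − 140.9911 = -298.1771°; wrapped into (−180°, 180°]: 61.8229°.
θ = atan2( sin Δλ · cos φ₂ , cos φ₁ · sin φ₂ − sin φ₁ · cos φ₂ · cos Δλ )
  = atan2(0.71439, -0.39133) = 118.713° → normalised to [0°, 360°): 118.713°.

119°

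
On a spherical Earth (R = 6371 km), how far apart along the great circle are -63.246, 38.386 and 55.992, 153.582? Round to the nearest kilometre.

Δλ = 153.582 − 38.386 = 115.196°.
Δφ = 55.992 − -63.246 = 119.238°.
a = sin²(Δφ/2) + cos φ₁ · cos φ₂ · sin²(Δλ/2) = 0.923702.
c = 2·atan2(√a, √(1−a)) = 2.58187 rad → d = 6371·c ≈ 16449.11 km.

16449 km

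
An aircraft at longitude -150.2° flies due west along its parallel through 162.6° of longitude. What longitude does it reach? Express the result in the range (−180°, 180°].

+47.2°

Start at -150.2°; shift −162.6° → -312.8°.
-312.8° lies outside (−180°, 180°]; add 360° → +47.2°.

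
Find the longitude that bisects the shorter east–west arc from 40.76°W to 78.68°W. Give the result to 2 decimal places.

Signed shortest Δλ from -40.76° to -78.68° is -37.92°.
Midpoint longitude = -40.76° + (-37.92°)/2 = -40.76° − 18.96° = -59.72°.

59.72°W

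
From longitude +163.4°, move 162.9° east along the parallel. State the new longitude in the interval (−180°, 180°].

Start at +163.4°; shift +162.9° → +326.3°.
+326.3° lies outside (−180°, 180°]; subtract 360° → -33.7°.

-33.7°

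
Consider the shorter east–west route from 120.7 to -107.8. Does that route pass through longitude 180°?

Yes

Naïve |-107.8 − 120.7| = 228.5° > 180°, so the shorter arc goes the other way round — across 180°.
Signed shortest Δλ = ((-107.8 − 120.7 + 180) mod 360) − 180 = 131.5°.
Going east by 131.5° from +120.7° passes through 180° before reaching -107.8°.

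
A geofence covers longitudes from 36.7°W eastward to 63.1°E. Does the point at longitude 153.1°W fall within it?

Band width going east from -36.7° to +63.1°: ((63.1 − -36.7) mod 360) = 99.8°.
Offset of -153.1° east of the west edge: ((-153.1 − -36.7) mod 360) = 243.6°.
243.6° > 99.8° ⇒ outside.

No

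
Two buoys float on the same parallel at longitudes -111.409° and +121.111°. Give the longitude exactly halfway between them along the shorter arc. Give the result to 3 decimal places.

-175.149°

Signed shortest Δλ from -111.409° to +121.111° is -127.480°.
Midpoint longitude = -111.409° + (-127.480°)/2 = -111.409° − 63.740° = -175.149°.
(The naïve average (-111.409 + +121.111)/2 = 4.851° is on the wrong side of the globe.)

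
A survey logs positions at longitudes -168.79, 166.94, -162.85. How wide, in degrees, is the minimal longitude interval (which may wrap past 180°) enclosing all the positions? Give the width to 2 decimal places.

Sort the longitudes: -168.79°, -162.85°, +166.94°.
Eastward gaps between consecutive values (wrapping around): 5.94°, 329.79°, 24.27°.
Largest gap = 329.79° ⇒ minimal covering band is its complement: 360° − 329.79° = 30.21°.
Band runs from +166.94° eastward to -162.85°, crossing the antimeridian.

30.21°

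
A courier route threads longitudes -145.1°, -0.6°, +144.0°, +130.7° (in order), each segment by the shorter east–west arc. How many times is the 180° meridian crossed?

Leg 1: -145.1° → -0.6°, shortest Δλ = 144.5° (east) — does not cross 180°.
Leg 2: -0.6° → +144.0°, shortest Δλ = 144.6° (east) — does not cross 180°.
Leg 3: +144.0° → +130.7°, shortest Δλ = -13.3° (west) — does not cross 180°.
Total crossings: 0.

0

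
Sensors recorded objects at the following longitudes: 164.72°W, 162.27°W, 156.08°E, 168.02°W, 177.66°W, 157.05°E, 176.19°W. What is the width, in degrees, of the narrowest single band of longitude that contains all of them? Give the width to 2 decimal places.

41.65°

Sort the longitudes: -177.66°, -176.19°, -168.02°, -164.72°, -162.27°, +156.08°, +157.05°.
Eastward gaps between consecutive values (wrapping around): 1.47°, 8.17°, 3.30°, 2.45°, 318.35°, 0.97°, 25.29°.
Largest gap = 318.35° ⇒ minimal covering band is its complement: 360° − 318.35° = 41.65°.
Band runs from +156.08° eastward to -162.27°, crossing the antimeridian.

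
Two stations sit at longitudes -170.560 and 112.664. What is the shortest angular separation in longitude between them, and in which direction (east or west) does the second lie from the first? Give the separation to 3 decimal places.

76.776° west

Raw difference: 112.664 − -170.560 = 283.224°.
Normalise into (−180°, 180°]: 283.224° − 360° = -76.776°.
Negative ⇒ the second point lies to the west; separation 76.776°.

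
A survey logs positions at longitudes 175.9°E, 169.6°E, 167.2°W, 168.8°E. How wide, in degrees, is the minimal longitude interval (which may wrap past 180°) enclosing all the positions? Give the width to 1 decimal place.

Sort the longitudes: -167.2°, +168.8°, +169.6°, +175.9°.
Eastward gaps between consecutive values (wrapping around): 336.0°, 0.8°, 6.3°, 16.9°.
Largest gap = 336.0° ⇒ minimal covering band is its complement: 360° − 336.0° = 24.0°.
Band runs from +168.8° eastward to -167.2°, crossing the antimeridian.

24.0°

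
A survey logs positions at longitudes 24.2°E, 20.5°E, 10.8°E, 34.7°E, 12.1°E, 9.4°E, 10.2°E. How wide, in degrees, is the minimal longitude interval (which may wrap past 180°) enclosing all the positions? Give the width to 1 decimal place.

Sort the longitudes: +9.4°, +10.2°, +10.8°, +12.1°, +20.5°, +24.2°, +34.7°.
Eastward gaps between consecutive values (wrapping around): 0.8°, 0.6°, 1.3°, 8.4°, 3.7°, 10.5°, 334.7°.
Largest gap = 334.7° ⇒ minimal covering band is its complement: 360° − 334.7° = 25.3°.
Band runs from +9.4° eastward to +34.7°.

25.3°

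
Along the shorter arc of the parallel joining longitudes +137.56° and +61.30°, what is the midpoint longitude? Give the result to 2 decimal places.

+99.43°

Signed shortest Δλ from +137.56° to +61.30° is -76.26°.
Midpoint longitude = +137.56° + (-76.26°)/2 = +137.56° − 38.13° = +99.43°.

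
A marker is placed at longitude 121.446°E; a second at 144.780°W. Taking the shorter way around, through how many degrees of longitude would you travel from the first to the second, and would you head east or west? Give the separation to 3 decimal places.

93.774° east

Raw difference: -144.780 − 121.446 = -266.226°.
Normalise into (−180°, 180°]: -266.226° + 360° = 93.774°.
Positive ⇒ the second point lies to the east; separation 93.774°.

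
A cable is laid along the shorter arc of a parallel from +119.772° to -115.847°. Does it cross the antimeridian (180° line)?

Yes

Naïve |-115.847 − 119.772| = 235.619° > 180°, so the shorter arc goes the other way round — across 180°.
Signed shortest Δλ = ((-115.847 − 119.772 + 180) mod 360) − 180 = 124.381°.
Going east by 124.381° from +119.772° passes through 180° before reaching -115.847°.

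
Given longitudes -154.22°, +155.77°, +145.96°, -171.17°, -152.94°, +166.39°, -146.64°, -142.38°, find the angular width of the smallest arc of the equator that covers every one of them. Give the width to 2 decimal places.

Sort the longitudes: -171.17°, -154.22°, -152.94°, -146.64°, -142.38°, +145.96°, +155.77°, +166.39°.
Eastward gaps between consecutive values (wrapping around): 16.95°, 1.28°, 6.30°, 4.26°, 288.34°, 9.81°, 10.62°, 22.44°.
Largest gap = 288.34° ⇒ minimal covering band is its complement: 360° − 288.34° = 71.66°.
Band runs from +145.96° eastward to -142.38°, crossing the antimeridian.

71.66°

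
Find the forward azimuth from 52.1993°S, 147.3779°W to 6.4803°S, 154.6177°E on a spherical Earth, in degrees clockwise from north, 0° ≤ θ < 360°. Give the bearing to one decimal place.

Δλ = 154.6177 − -147.3779 = 301.9956°; wrapped into (−180°, 180°]: -58.0044°.
θ = atan2( sin Δλ · cos φ₂ , cos φ₁ · sin φ₂ − sin φ₁ · cos φ₂ · cos Δλ )
  = atan2(-0.84267, 0.34681) = -67.630° → normalised to [0°, 360°): 292.370°.

292.4°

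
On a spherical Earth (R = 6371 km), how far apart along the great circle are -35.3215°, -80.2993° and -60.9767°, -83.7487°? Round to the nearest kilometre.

Δλ = -83.7487 − -80.2993 = -3.4494°.
Δφ = -60.9767 − -35.3215 = -25.6552°.
a = sin²(Δφ/2) + cos φ₁ · cos φ₂ · sin²(Δλ/2) = 0.049651.
c = 2·atan2(√a, √(1−a)) = 0.44942 rad → d = 6371·c ≈ 2863.26 km.

2863 km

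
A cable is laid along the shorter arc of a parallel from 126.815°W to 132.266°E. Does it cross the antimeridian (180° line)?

Yes

Naïve |132.266 − -126.815| = 259.081° > 180°, so the shorter arc goes the other way round — across 180°.
Signed shortest Δλ = ((132.266 − -126.815 + 180) mod 360) − 180 = -100.919°.
Going west by 100.919° from -126.815° passes through 180° before reaching +132.266°.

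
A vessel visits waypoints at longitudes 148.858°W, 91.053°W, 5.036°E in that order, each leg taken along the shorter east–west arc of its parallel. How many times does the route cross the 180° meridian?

0

Leg 1: -148.858° → -91.053°, shortest Δλ = 57.805° (east) — does not cross 180°.
Leg 2: -91.053° → +5.036°, shortest Δλ = 96.089° (east) — does not cross 180°.
Total crossings: 0.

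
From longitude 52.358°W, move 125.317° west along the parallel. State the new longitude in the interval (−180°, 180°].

Start at -52.358°; shift −125.317° → -177.675°.
-177.675° already lies in (−180°, 180°].

177.675°W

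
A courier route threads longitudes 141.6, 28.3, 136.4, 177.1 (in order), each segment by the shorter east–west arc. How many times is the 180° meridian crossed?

0

Leg 1: +141.6° → +28.3°, shortest Δλ = -113.3° (west) — does not cross 180°.
Leg 2: +28.3° → +136.4°, shortest Δλ = 108.1° (east) — does not cross 180°.
Leg 3: +136.4° → +177.1°, shortest Δλ = 40.7° (east) — does not cross 180°.
Total crossings: 0.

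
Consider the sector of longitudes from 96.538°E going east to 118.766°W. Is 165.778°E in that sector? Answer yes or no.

Band width going east from +96.538° to -118.766°: ((-118.766 − 96.538) mod 360) = 144.696°.
Offset of +165.778° east of the west edge: ((165.778 − 96.538) mod 360) = 69.240°.
69.240° ≤ 144.696° ⇒ inside.

Yes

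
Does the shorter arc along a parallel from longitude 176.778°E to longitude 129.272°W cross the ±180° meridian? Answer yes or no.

Yes

Naïve |-129.272 − 176.778| = 306.05° > 180°, so the shorter arc goes the other way round — across 180°.
Signed shortest Δλ = ((-129.272 − 176.778 + 180) mod 360) − 180 = 53.95°.
Going east by 53.95° from +176.778° passes through 180° before reaching -129.272°.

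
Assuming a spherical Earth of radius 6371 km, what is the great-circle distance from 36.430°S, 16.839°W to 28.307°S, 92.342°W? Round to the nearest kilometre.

6970 km

Δλ = -92.342 − -16.839 = -75.503°.
Δφ = -28.307 − -36.430 = 8.123°.
a = sin²(Δφ/2) + cos φ₁ · cos φ₂ · sin²(Δλ/2) = 0.270539.
c = 2·atan2(√a, √(1−a)) = 1.09401 rad → d = 6371·c ≈ 6969.97 km.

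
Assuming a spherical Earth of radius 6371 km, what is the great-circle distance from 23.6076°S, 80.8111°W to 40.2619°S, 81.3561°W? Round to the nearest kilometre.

Δλ = -81.3561 − -80.8111 = -0.5450°.
Δφ = -40.2619 − -23.6076 = -16.6543°.
a = sin²(Δφ/2) + cos φ₁ · cos φ₂ · sin²(Δλ/2) = 0.020990.
c = 2·atan2(√a, √(1−a)) = 0.29078 rad → d = 6371·c ≈ 1852.58 km.

1853 km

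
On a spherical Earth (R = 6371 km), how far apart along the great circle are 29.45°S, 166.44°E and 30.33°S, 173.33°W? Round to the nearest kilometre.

Δλ = -173.33 − 166.44 = -339.77°; wrapped into (−180°, 180°]: 20.23°.
Δφ = -30.33 − -29.45 = -0.88°.
a = sin²(Δφ/2) + cos φ₁ · cos φ₂ · sin²(Δλ/2) = 0.023241.
c = 2·atan2(√a, √(1−a)) = 0.30610 rad → d = 6371·c ≈ 1950.14 km.

1950 km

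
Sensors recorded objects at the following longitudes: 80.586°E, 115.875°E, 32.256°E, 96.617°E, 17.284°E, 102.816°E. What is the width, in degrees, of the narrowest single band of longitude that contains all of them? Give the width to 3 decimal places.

Sort the longitudes: +17.284°, +32.256°, +80.586°, +96.617°, +102.816°, +115.875°.
Eastward gaps between consecutive values (wrapping around): 14.972°, 48.330°, 16.031°, 6.199°, 13.059°, 261.409°.
Largest gap = 261.409° ⇒ minimal covering band is its complement: 360° − 261.409° = 98.591°.
Band runs from +17.284° eastward to +115.875°.

98.591°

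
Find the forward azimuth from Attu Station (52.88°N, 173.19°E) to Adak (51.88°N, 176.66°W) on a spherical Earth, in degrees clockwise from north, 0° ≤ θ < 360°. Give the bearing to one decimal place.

95.1°

Δλ = -176.66 − 173.19 = -349.85°; wrapped into (−180°, 180°]: 10.15°.
θ = atan2( sin Δλ · cos φ₂ , cos φ₁ · sin φ₂ − sin φ₁ · cos φ₂ · cos Δλ )
  = atan2(0.10879, -0.00975) = 95.121° → normalised to [0°, 360°): 95.121°.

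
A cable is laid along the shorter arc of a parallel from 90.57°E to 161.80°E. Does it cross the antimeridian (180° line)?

No

Signed shortest Δλ = ((161.80 − 90.57 + 180) mod 360) − 180 = 71.23°.
Going east by 71.23° from +90.57° reaches +161.80° without touching 180°.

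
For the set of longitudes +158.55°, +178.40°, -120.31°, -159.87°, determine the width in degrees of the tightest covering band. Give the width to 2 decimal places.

Sort the longitudes: -159.87°, -120.31°, +158.55°, +178.40°.
Eastward gaps between consecutive values (wrapping around): 39.56°, 278.86°, 19.85°, 21.73°.
Largest gap = 278.86° ⇒ minimal covering band is its complement: 360° − 278.86° = 81.14°.
Band runs from +158.55° eastward to -120.31°, crossing the antimeridian.

81.14°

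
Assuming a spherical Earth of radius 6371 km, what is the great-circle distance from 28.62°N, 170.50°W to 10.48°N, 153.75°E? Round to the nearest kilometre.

4229 km

Δλ = 153.75 − -170.50 = 324.25°; wrapped into (−180°, 180°]: -35.75°.
Δφ = 10.48 − 28.62 = -18.14°.
a = sin²(Δφ/2) + cos φ₁ · cos φ₂ · sin²(Δλ/2) = 0.106173.
c = 2·atan2(√a, √(1−a)) = 0.66380 rad → d = 6371·c ≈ 4229.09 km.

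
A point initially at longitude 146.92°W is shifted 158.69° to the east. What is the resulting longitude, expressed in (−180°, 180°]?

11.77°E

Start at -146.92°; shift +158.69° → +11.77°.
+11.77° already lies in (−180°, 180°].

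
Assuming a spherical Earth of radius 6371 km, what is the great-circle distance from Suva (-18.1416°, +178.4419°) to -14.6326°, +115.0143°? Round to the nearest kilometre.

Δλ = 115.0143 − 178.4419 = -63.4276°.
Δφ = -14.6326 − -18.1416 = 3.5090°.
a = sin²(Δφ/2) + cos φ₁ · cos φ₂ · sin²(Δλ/2) = 0.255019.
c = 2·atan2(√a, √(1−a)) = 1.05875 rad → d = 6371·c ≈ 6745.30 km.

6745 km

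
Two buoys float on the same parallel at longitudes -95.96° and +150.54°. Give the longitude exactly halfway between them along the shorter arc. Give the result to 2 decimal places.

Signed shortest Δλ from -95.96° to +150.54° is -113.50°.
Midpoint longitude = -95.96° + (-113.50°)/2 = -95.96° − 56.75° = -152.71°.
(The naïve average (-95.96 + +150.54)/2 = 27.29° is on the wrong side of the globe.)

-152.71°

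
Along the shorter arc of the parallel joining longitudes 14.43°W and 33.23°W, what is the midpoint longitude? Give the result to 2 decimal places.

Signed shortest Δλ from -14.43° to -33.23° is -18.80°.
Midpoint longitude = -14.43° + (-18.80°)/2 = -14.43° − 9.40° = -23.83°.

23.83°W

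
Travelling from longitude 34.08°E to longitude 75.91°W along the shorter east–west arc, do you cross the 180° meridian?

No

Signed shortest Δλ = ((-75.91 − 34.08 + 180) mod 360) − 180 = -109.99°.
Going west by 109.99° from +34.08° reaches -75.91° without touching 180°.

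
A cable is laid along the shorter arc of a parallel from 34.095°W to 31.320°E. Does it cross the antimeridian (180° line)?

No

Signed shortest Δλ = ((31.320 − -34.095 + 180) mod 360) − 180 = 65.415°.
Going east by 65.415° from -34.095° reaches +31.320° without touching 180°.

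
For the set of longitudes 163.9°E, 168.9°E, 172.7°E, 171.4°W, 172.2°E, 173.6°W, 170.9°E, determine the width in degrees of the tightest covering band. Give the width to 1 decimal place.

24.7°

Sort the longitudes: -173.6°, -171.4°, +163.9°, +168.9°, +170.9°, +172.2°, +172.7°.
Eastward gaps between consecutive values (wrapping around): 2.2°, 335.3°, 5.0°, 2.0°, 1.3°, 0.5°, 13.7°.
Largest gap = 335.3° ⇒ minimal covering band is its complement: 360° − 335.3° = 24.7°.
Band runs from +163.9° eastward to -171.4°, crossing the antimeridian.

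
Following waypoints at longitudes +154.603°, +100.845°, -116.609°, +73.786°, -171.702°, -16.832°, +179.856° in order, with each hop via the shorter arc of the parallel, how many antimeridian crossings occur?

Leg 1: +154.603° → +100.845°, shortest Δλ = -53.758° (west) — does not cross 180°.
Leg 2: +100.845° → -116.609°, shortest Δλ = 142.546° (east) — crosses 180°.
Leg 3: -116.609° → +73.786°, shortest Δλ = -169.605° (west) — crosses 180°.
Leg 4: +73.786° → -171.702°, shortest Δλ = 114.512° (east) — crosses 180°.
Leg 5: -171.702° → -16.832°, shortest Δλ = 154.87° (east) — does not cross 180°.
Leg 6: -16.832° → +179.856°, shortest Δλ = -163.312° (west) — crosses 180°.
Total crossings: 4.

4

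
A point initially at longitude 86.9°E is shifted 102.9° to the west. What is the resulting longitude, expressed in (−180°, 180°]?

16.0°W

Start at +86.9°; shift −102.9° → -16.0°.
-16.0° already lies in (−180°, 180°].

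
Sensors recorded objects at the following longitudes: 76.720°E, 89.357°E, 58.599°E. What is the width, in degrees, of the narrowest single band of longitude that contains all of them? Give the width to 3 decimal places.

Sort the longitudes: +58.599°, +76.720°, +89.357°.
Eastward gaps between consecutive values (wrapping around): 18.121°, 12.637°, 329.242°.
Largest gap = 329.242° ⇒ minimal covering band is its complement: 360° − 329.242° = 30.758°.
Band runs from +58.599° eastward to +89.357°.

30.758°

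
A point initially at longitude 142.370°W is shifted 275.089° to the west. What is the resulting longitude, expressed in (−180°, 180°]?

57.459°W

Start at -142.370°; shift −275.089° → -417.459°.
-417.459° lies outside (−180°, 180°]; add 360° → -57.459°.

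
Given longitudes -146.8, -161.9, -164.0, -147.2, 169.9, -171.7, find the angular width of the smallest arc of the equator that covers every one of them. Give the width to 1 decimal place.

43.3°

Sort the longitudes: -171.7°, -164.0°, -161.9°, -147.2°, -146.8°, +169.9°.
Eastward gaps between consecutive values (wrapping around): 7.7°, 2.1°, 14.7°, 0.4°, 316.7°, 18.4°.
Largest gap = 316.7° ⇒ minimal covering band is its complement: 360° − 316.7° = 43.3°.
Band runs from +169.9° eastward to -146.8°, crossing the antimeridian.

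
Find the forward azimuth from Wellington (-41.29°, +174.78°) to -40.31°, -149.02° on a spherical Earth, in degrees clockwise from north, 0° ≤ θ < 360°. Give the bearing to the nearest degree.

Δλ = -149.02 − 174.78 = -323.80°; wrapped into (−180°, 180°]: 36.20°.
θ = atan2( sin Δλ · cos φ₂ , cos φ₁ · sin φ₂ − sin φ₁ · cos φ₂ · cos Δλ )
  = atan2(0.45037, -0.08003) = 100.076° → normalised to [0°, 360°): 100.076°.

100°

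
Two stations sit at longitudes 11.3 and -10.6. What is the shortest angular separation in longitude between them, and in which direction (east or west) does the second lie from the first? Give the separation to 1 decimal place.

Raw difference: -10.6 − 11.3 = -21.9°.
Normalise into (−180°, 180°]: -21.9° stays -21.9°.
Negative ⇒ the second point lies to the west; separation 21.9°.

21.9° west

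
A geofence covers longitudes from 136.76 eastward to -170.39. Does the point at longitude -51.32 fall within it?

Band width going east from +136.76° to -170.39°: ((-170.39 − 136.76) mod 360) = 52.85°.
Offset of -51.32° east of the west edge: ((-51.32 − 136.76) mod 360) = 171.92°.
171.92° > 52.85° ⇒ outside.

No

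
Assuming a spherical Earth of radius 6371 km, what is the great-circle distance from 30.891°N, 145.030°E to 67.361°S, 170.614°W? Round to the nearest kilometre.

Δλ = -170.614 − 145.030 = -315.644°; wrapped into (−180°, 180°]: 44.356°.
Δφ = -67.361 − 30.891 = -98.252°.
a = sin²(Δφ/2) + cos φ₁ · cos φ₂ · sin²(Δλ/2) = 0.618833.
c = 2·atan2(√a, √(1−a)) = 1.81076 rad → d = 6371·c ≈ 11536.34 km.

11536 km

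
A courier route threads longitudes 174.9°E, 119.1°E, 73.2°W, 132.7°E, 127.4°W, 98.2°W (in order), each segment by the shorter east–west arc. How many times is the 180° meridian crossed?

3

Leg 1: +174.9° → +119.1°, shortest Δλ = -55.8° (west) — does not cross 180°.
Leg 2: +119.1° → -73.2°, shortest Δλ = 167.7° (east) — crosses 180°.
Leg 3: -73.2° → +132.7°, shortest Δλ = -154.1° (west) — crosses 180°.
Leg 4: +132.7° → -127.4°, shortest Δλ = 99.9° (east) — crosses 180°.
Leg 5: -127.4° → -98.2°, shortest Δλ = 29.2° (east) — does not cross 180°.
Total crossings: 3.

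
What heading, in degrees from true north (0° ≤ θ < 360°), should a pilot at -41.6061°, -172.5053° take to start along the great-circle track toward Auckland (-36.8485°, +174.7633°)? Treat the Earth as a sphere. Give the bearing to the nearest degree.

292°

Δλ = 174.7633 − -172.5053 = 347.2686°; wrapped into (−180°, 180°]: -12.7314°.
θ = atan2( sin Δλ · cos φ₂ , cos φ₁ · sin φ₂ − sin φ₁ · cos φ₂ · cos Δλ )
  = atan2(-0.17635, 0.06988) = -68.385° → normalised to [0°, 360°): 291.615°.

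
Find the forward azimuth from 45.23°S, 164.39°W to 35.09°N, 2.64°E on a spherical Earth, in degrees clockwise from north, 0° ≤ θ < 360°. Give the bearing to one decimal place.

Δλ = 2.64 − -164.39 = 167.03°.
θ = atan2( sin Δλ · cos φ₂ , cos φ₁ · sin φ₂ − sin φ₁ · cos φ₂ · cos Δλ )
  = atan2(0.18365, -0.16123) = 131.281° → normalised to [0°, 360°): 131.281°.

131.3°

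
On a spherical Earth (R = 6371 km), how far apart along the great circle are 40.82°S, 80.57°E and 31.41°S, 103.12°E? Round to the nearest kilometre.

Δλ = 103.12 − 80.57 = 22.55°.
Δφ = -31.41 − -40.82 = 9.41°.
a = sin²(Δφ/2) + cos φ₁ · cos φ₂ · sin²(Δλ/2) = 0.031418.
c = 2·atan2(√a, √(1−a)) = 0.35639 rad → d = 6371·c ≈ 2270.54 km.

2271 km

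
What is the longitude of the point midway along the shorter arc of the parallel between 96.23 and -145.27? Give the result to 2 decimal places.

+155.48°

Signed shortest Δλ from +96.23° to -145.27° is +118.50°.
Midpoint longitude = +96.23° + (+118.50°)/2 = +96.23° + 59.25° = +155.48°.
(The naïve average (+96.23 + -145.27)/2 = -24.52° is on the wrong side of the globe.)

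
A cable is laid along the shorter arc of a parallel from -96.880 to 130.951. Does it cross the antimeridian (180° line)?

Naïve |130.951 − -96.880| = 227.831° > 180°, so the shorter arc goes the other way round — across 180°.
Signed shortest Δλ = ((130.951 − -96.880 + 180) mod 360) − 180 = -132.169°.
Going west by 132.169° from -96.880° passes through 180° before reaching +130.951°.

Yes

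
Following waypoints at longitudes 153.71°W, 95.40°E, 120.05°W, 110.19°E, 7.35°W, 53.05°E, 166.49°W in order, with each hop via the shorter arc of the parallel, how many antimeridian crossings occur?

Leg 1: -153.71° → +95.40°, shortest Δλ = -110.89° (west) — crosses 180°.
Leg 2: +95.40° → -120.05°, shortest Δλ = 144.55° (east) — crosses 180°.
Leg 3: -120.05° → +110.19°, shortest Δλ = -129.76° (west) — crosses 180°.
Leg 4: +110.19° → -7.35°, shortest Δλ = -117.54° (west) — does not cross 180°.
Leg 5: -7.35° → +53.05°, shortest Δλ = 60.4° (east) — does not cross 180°.
Leg 6: +53.05° → -166.49°, shortest Δλ = 140.46° (east) — crosses 180°.
Total crossings: 4.

4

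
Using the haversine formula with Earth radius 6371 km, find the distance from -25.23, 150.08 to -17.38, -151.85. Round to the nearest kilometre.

6035 km

Δλ = -151.85 − 150.08 = -301.93°; wrapped into (−180°, 180°]: 58.07°.
Δφ = -17.38 − -25.23 = 7.85°.
a = sin²(Δφ/2) + cos φ₁ · cos φ₂ · sin²(Δλ/2) = 0.208044.
c = 2·atan2(√a, √(1−a)) = 0.94726 rad → d = 6371·c ≈ 6034.98 km.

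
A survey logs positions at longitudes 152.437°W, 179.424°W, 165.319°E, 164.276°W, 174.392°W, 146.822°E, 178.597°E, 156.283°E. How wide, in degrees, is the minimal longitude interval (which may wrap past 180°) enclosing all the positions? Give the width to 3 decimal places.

Sort the longitudes: -179.424°, -174.392°, -164.276°, -152.437°, +146.822°, +156.283°, +165.319°, +178.597°.
Eastward gaps between consecutive values (wrapping around): 5.032°, 10.116°, 11.839°, 299.259°, 9.461°, 9.036°, 13.278°, 1.979°.
Largest gap = 299.259° ⇒ minimal covering band is its complement: 360° − 299.259° = 60.741°.
Band runs from +146.822° eastward to -152.437°, crossing the antimeridian.

60.741°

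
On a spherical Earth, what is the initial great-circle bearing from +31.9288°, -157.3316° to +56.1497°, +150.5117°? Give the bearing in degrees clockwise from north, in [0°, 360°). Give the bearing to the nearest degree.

Δλ = 150.5117 − -157.3316 = 307.8433°; wrapped into (−180°, 180°]: -52.1567°.
θ = atan2( sin Δλ · cos φ₂ , cos φ₁ · sin φ₂ − sin φ₁ · cos φ₂ · cos Δλ )
  = atan2(-0.43988, 0.52411) = -40.006° → normalised to [0°, 360°): 319.994°.

320°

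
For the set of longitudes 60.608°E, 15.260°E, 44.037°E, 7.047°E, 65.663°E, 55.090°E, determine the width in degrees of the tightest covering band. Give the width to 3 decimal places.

58.616°

Sort the longitudes: +7.047°, +15.260°, +44.037°, +55.090°, +60.608°, +65.663°.
Eastward gaps between consecutive values (wrapping around): 8.213°, 28.777°, 11.053°, 5.518°, 5.055°, 301.384°.
Largest gap = 301.384° ⇒ minimal covering band is its complement: 360° − 301.384° = 58.616°.
Band runs from +7.047° eastward to +65.663°.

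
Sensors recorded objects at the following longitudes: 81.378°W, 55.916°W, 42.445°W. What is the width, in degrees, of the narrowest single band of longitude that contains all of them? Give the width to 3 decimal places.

Sort the longitudes: -81.378°, -55.916°, -42.445°.
Eastward gaps between consecutive values (wrapping around): 25.462°, 13.471°, 321.067°.
Largest gap = 321.067° ⇒ minimal covering band is its complement: 360° − 321.067° = 38.933°.
Band runs from -81.378° eastward to -42.445°.

38.933°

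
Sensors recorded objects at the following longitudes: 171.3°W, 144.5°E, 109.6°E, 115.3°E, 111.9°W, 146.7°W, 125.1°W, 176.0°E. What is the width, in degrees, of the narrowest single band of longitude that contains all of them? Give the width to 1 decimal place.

138.5°

Sort the longitudes: -171.3°, -146.7°, -125.1°, -111.9°, +109.6°, +115.3°, +144.5°, +176.0°.
Eastward gaps between consecutive values (wrapping around): 24.6°, 21.6°, 13.2°, 221.5°, 5.7°, 29.2°, 31.5°, 12.7°.
Largest gap = 221.5° ⇒ minimal covering band is its complement: 360° − 221.5° = 138.5°.
Band runs from +109.6° eastward to -111.9°, crossing the antimeridian.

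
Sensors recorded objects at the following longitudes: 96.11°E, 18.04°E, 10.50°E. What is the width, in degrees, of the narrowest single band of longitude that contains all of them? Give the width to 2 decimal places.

Sort the longitudes: +10.50°, +18.04°, +96.11°.
Eastward gaps between consecutive values (wrapping around): 7.54°, 78.07°, 274.39°.
Largest gap = 274.39° ⇒ minimal covering band is its complement: 360° − 274.39° = 85.61°.
Band runs from +10.50° eastward to +96.11°.

85.61°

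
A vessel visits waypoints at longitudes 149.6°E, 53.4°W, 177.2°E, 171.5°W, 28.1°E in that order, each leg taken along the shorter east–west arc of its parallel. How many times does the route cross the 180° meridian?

4

Leg 1: +149.6° → -53.4°, shortest Δλ = 157.0° (east) — crosses 180°.
Leg 2: -53.4° → +177.2°, shortest Δλ = -129.4° (west) — crosses 180°.
Leg 3: +177.2° → -171.5°, shortest Δλ = 11.3° (east) — crosses 180°.
Leg 4: -171.5° → +28.1°, shortest Δλ = -160.4° (west) — crosses 180°.
Total crossings: 4.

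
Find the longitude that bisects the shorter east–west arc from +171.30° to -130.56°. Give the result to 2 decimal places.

Signed shortest Δλ from +171.30° to -130.56° is +58.14°.
Midpoint longitude = +171.30° + (+58.14°)/2 = +171.30° + 29.07° = +200.37°.
Normalise into (−180°, 180°]: -159.63°.
(The naïve average (+171.30 + -130.56)/2 = 20.37° is on the wrong side of the globe.)

-159.63°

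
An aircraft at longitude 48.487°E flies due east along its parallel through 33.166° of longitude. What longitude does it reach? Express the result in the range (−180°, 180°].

81.653°E

Start at +48.487°; shift +33.166° → +81.653°.
+81.653° already lies in (−180°, 180°].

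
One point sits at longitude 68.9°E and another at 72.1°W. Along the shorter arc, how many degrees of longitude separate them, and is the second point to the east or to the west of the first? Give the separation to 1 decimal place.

Raw difference: -72.1 − 68.9 = -141.0°.
Normalise into (−180°, 180°]: -141.0° stays -141.0°.
Negative ⇒ the second point lies to the west; separation 141.0°.

141.0° west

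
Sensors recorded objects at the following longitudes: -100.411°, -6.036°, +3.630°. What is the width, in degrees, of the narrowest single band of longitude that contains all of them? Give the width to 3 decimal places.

Sort the longitudes: -100.411°, -6.036°, +3.630°.
Eastward gaps between consecutive values (wrapping around): 94.375°, 9.666°, 255.959°.
Largest gap = 255.959° ⇒ minimal covering band is its complement: 360° − 255.959° = 104.041°.
Band runs from -100.411° eastward to +3.630°.

104.041°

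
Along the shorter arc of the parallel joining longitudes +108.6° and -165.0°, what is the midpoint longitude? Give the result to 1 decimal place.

Signed shortest Δλ from +108.6° to -165.0° is +86.4°.
Midpoint longitude = +108.6° + (+86.4°)/2 = +108.6° + 43.2° = +151.8°.
(The naïve average (+108.6 + -165.0)/2 = -28.2° is on the wrong side of the globe.)

+151.8°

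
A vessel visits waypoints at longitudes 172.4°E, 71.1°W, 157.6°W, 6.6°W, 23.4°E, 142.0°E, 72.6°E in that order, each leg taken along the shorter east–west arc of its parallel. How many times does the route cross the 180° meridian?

1

Leg 1: +172.4° → -71.1°, shortest Δλ = 116.5° (east) — crosses 180°.
Leg 2: -71.1° → -157.6°, shortest Δλ = -86.5° (west) — does not cross 180°.
Leg 3: -157.6° → -6.6°, shortest Δλ = 151.0° (east) — does not cross 180°.
Leg 4: -6.6° → +23.4°, shortest Δλ = 30.0° (east) — does not cross 180°.
Leg 5: +23.4° → +142.0°, shortest Δλ = 118.6° (east) — does not cross 180°.
Leg 6: +142.0° → +72.6°, shortest Δλ = -69.4° (west) — does not cross 180°.
Total crossings: 1.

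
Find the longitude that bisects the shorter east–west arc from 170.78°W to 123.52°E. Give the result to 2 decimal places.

156.37°E

Signed shortest Δλ from -170.78° to +123.52° is -65.70°.
Midpoint longitude = -170.78° + (-65.70°)/2 = -170.78° − 32.85° = -203.63°.
Normalise into (−180°, 180°]: +156.37°.
(The naïve average (-170.78 + +123.52)/2 = -23.63° is on the wrong side of the globe.)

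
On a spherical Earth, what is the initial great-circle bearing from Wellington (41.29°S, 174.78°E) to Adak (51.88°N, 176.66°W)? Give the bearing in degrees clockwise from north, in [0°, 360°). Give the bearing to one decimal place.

5.3°

Δλ = -176.66 − 174.78 = -351.44°; wrapped into (−180°, 180°]: 8.56°.
θ = atan2( sin Δλ · cos φ₂ , cos φ₁ · sin φ₂ − sin φ₁ · cos φ₂ · cos Δλ )
  = atan2(0.09188, 0.99393) = 5.282° → normalised to [0°, 360°): 5.282°.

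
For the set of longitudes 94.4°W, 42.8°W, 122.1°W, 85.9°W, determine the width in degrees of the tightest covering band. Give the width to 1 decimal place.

Sort the longitudes: -122.1°, -94.4°, -85.9°, -42.8°.
Eastward gaps between consecutive values (wrapping around): 27.7°, 8.5°, 43.1°, 280.7°.
Largest gap = 280.7° ⇒ minimal covering band is its complement: 360° − 280.7° = 79.3°.
Band runs from -122.1° eastward to -42.8°.

79.3°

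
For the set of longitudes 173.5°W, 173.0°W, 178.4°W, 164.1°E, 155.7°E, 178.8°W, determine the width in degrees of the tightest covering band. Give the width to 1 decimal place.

31.3°

Sort the longitudes: -178.8°, -178.4°, -173.5°, -173.0°, +155.7°, +164.1°.
Eastward gaps between consecutive values (wrapping around): 0.4°, 4.9°, 0.5°, 328.7°, 8.4°, 17.1°.
Largest gap = 328.7° ⇒ minimal covering band is its complement: 360° − 328.7° = 31.3°.
Band runs from +155.7° eastward to -173.0°, crossing the antimeridian.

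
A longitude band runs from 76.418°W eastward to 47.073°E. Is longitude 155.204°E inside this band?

Band width going east from -76.418° to +47.073°: ((47.073 − -76.418) mod 360) = 123.491°.
Offset of +155.204° east of the west edge: ((155.204 − -76.418) mod 360) = 231.622°.
231.622° > 123.491° ⇒ outside.

No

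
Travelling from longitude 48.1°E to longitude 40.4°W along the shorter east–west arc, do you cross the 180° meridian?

Signed shortest Δλ = ((-40.4 − 48.1 + 180) mod 360) − 180 = -88.5°.
Going west by 88.5° from +48.1° reaches -40.4° without touching 180°.

No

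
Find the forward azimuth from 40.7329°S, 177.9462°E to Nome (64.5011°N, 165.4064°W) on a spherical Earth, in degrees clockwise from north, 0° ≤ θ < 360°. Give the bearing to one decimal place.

Δλ = -165.4064 − 177.9462 = -343.3526°; wrapped into (−180°, 180°]: 16.6474°.
θ = atan2( sin Δλ · cos φ₂ , cos φ₁ · sin φ₂ − sin φ₁ · cos φ₂ · cos Δλ )
  = atan2(0.12333, 0.95309) = 7.373° → normalised to [0°, 360°): 7.373°.

7.4°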